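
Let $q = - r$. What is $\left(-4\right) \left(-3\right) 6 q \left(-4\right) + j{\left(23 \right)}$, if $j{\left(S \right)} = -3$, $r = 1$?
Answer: $285$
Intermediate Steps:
$q = -1$ ($q = \left(-1\right) 1 = -1$)
$\left(-4\right) \left(-3\right) 6 q \left(-4\right) + j{\left(23 \right)} = \left(-4\right) \left(-3\right) 6 \left(\left(-1\right) \left(-4\right)\right) - 3 = 12 \cdot 6 \cdot 4 - 3 = 72 \cdot 4 - 3 = 288 - 3 = 285$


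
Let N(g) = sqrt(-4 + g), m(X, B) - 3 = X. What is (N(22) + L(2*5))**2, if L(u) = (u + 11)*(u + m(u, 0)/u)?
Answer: 5632929/100 + 7119*sqrt(2)/5 ≈ 58343.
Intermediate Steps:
m(X, B) = 3 + X
L(u) = (11 + u)*(u + (3 + u)/u) (L(u) = (u + 11)*(u + (3 + u)/u) = (11 + u)*(u + (3 + u)/u))
(N(22) + L(2*5))**2 = (sqrt(-4 + 22) + (14 + (2*5)**2 + 12*(2*5) + 33/((2*5))))**2 = (sqrt(18) + (14 + 10**2 + 12*10 + 33/10))**2 = (3*sqrt(2) + (14 + 100 + 120 + 33*(1/10)))**2 = (3*sqrt(2) + (14 + 100 + 120 + 33/10))**2 = (3*sqrt(2) + 2373/10)**2 = (2373/10 + 3*sqrt(2))**2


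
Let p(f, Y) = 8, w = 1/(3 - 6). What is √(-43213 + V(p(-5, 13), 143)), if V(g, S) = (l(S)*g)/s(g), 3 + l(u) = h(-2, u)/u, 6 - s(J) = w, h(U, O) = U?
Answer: I*√319030316605/2717 ≈ 207.89*I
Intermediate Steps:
w = -⅓ (w = 1/(-3) = -⅓ ≈ -0.33333)
s(J) = 19/3 (s(J) = 6 - 1*(-⅓) = 6 + ⅓ = 19/3)
l(u) = -3 - 2/u
V(g, S) = 3*g*(-3 - 2/S)/19 (V(g, S) = ((-3 - 2/S)*g)/(19/3) = (g*(-3 - 2/S))*(3/19) = 3*g*(-3 - 2/S)/19)
√(-43213 + V(p(-5, 13), 143)) = √(-43213 - 3/19*8*(2 + 3*143)/143) = √(-43213 - 3/19*8*1/143*(2 + 429)) = √(-43213 - 3/19*8*1/143*431) = √(-43213 - 10344/2717) = √(-117420065/2717) = I*√319030316605/2717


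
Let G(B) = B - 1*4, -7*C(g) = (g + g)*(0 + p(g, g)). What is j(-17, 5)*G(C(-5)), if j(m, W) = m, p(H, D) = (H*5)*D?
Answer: -20774/7 ≈ -2967.7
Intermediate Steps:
p(H, D) = 5*D*H (p(H, D) = (5*H)*D = 5*D*H)
C(g) = -10*g³/7 (C(g) = -(g + g)*(0 + 5*g*g)/7 = -2*g*(0 + 5*g²)/7 = -2*g*5*g²/7 = -10*g³/7)
G(B) = -4 + B (G(B) = B - 4 = -4 + B)
j(-17, 5)*G(C(-5)) = -17*(-4 - 10/7*(-5)³) = -17*(-4 - 10/7*(-125)) = -17*(-4 + 1250/7) = -17*1222/7 = -20774/7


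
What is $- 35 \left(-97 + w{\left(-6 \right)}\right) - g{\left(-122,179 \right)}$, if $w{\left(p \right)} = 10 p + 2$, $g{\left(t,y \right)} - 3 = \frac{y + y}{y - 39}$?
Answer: $\frac{379361}{70} \approx 5419.4$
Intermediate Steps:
$g{\left(t,y \right)} = 3 + \frac{2 y}{-39 + y}$ ($g{\left(t,y \right)} = 3 + \frac{y + y}{y - 39} = 3 + \frac{2 y}{-39 + y}$)
$w{\left(p \right)} = 2 + 10 p$
$- 35 \left(-97 + w{\left(-6 \right)}\right) - g{\left(-122,179 \right)} = - 35 \left(-97 + \left(2 + 10 \left(-6\right)\right)\right) - \frac{-117 + 5 \cdot 179}{-39 + 179} = - 35 \left(-97 + \left(2 - 60\right)\right) - \frac{-117 + 895}{140} = - 35 \left(-97 - 58\right) - \frac{1}{140} \cdot 778 = \left(-35\right) \left(-155\right) - \frac{389}{70} = 5425 - \frac{389}{70} = \frac{379361}{70}$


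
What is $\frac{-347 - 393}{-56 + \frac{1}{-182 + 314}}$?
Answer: $\frac{97680}{7391} \approx 13.216$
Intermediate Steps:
$\frac{-347 - 393}{-56 + \frac{1}{-182 + 314}} = - \frac{740}{-56 + \frac{1}{132}} = - \frac{740}{- \frac{7391}{132}} = \left(-740\right) \left(- \frac{132}{7391}\right) = \frac{97680}{7391}$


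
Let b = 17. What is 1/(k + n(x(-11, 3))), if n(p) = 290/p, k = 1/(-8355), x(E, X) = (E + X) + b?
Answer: 25065/807647 ≈ 0.031035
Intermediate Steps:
x(E, X) = 17 + E + X (x(E, X) = (E + X) + 17 = 17 + E + X)
k = -1/8355 ≈ -0.00011969
1/(k + n(x(-11, 3))) = 1/(-1/8355 + 290/(17 - 11 + 3)) = 1/(-1/8355 + 290/9) = 1/(807647/25065) = 25065/807647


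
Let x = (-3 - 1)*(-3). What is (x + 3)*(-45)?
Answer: -675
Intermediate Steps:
x = 12 (x = -4*(-3) = 12)
(x + 3)*(-45) = (12 + 3)*(-45) = 15*(-45) = -675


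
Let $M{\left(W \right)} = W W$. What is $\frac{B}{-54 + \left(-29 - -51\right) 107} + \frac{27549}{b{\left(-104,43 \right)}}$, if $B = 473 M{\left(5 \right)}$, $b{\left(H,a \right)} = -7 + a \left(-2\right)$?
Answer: $- \frac{830173}{2852} \approx -291.08$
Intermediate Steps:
$M{\left(W \right)} = W^{2}$
$b{\left(H,a \right)} = -7 - 2 a$
$B = 11825$ ($B = 473 \cdot 5^{2} = 473 \cdot 25 = 11825$)
$\frac{B}{-54 + \left(-29 - -51\right) 107} + \frac{27549}{b{\left(-104,43 \right)}} = \frac{11825}{-54 + \left(-29 - -51\right) 107} + \frac{27549}{-7 - 86} = \frac{11825}{-54 + \left(-29 + 51\right) 107} + \frac{27549}{-7 - 86} = \frac{11825}{-54 + 22 \cdot 107} + \frac{27549}{-93} = \frac{11825}{-54 + 2354} + 27549 \left(- \frac{1}{93}\right) = \frac{11825}{2300} - \frac{9183}{31} = 11825 \cdot \frac{1}{2300} - \frac{9183}{31} = \frac{473}{92} - \frac{9183}{31} = - \frac{830173}{2852}$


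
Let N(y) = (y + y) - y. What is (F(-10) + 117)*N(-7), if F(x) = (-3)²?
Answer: -882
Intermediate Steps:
N(y) = y (N(y) = 2*y - y = y)
F(x) = 9
(F(-10) + 117)*N(-7) = (9 + 117)*(-7) = 126*(-7) = -882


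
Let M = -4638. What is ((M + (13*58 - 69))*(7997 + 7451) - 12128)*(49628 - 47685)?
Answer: -118674693896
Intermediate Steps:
((M + (13*58 - 69))*(7997 + 7451) - 12128)*(49628 - 47685) = ((-4638 + (13*58 - 69))*(7997 + 7451) - 12128)*(49628 - 47685) = ((-4638 + (754 - 69))*15448 - 12128)*1943 = ((-4638 + 685)*15448 - 12128)*1943 = (-3953*15448 - 12128)*1943 = (-61065944 - 12128)*1943 = -61078072*1943 = -118674693896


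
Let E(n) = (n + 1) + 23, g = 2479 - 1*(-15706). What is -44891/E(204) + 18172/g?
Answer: -812199619/4146180 ≈ -195.89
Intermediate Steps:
g = 18185 (g = 2479 + 15706 = 18185)
E(n) = 24 + n (E(n) = (1 + n) + 23 = 24 + n)
-44891/E(204) + 18172/g = -44891/(24 + 204) + 18172/18185 = -44891/228 + 18172*(1/18185) = -44891*1/228 + 18172/18185 = -44891/228 + 18172/18185 = -812199619/4146180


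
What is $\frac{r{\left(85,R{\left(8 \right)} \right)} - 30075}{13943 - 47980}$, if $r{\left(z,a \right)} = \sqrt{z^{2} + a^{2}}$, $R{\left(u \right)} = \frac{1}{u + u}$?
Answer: $\frac{30075}{34037} - \frac{\sqrt{1849601}}{544592} \approx 0.8811$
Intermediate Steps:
$R{\left(u \right)} = \frac{1}{2 u}$
$r{\left(z,a \right)} = \sqrt{a^{2} + z^{2}}$
$\frac{r{\left(85,R{\left(8 \right)} \right)} - 30075}{13943 - 47980} = \frac{\sqrt{\left(\frac{1}{2 \cdot 8}\right)^{2} + 85^{2}} - 30075}{13943 - 47980} = \frac{\sqrt{\left(\frac{1}{2} \cdot \frac{1}{8}\right)^{2} + 7225} - 30075}{-34037} = \left(\sqrt{\left(\frac{1}{16}\right)^{2} + 7225} - 30075\right) \left(- \frac{1}{34037}\right) = \left(\sqrt{\frac{1}{256} + 7225} - 30075\right) \left(- \frac{1}{34037}\right) = \left(\sqrt{\frac{1849601}{256}} - 30075\right) \left(- \frac{1}{34037}\right) = \left(\frac{\sqrt{1849601}}{16} - 30075\right) \left(- \frac{1}{34037}\right) = \left(-30075 + \frac{\sqrt{1849601}}{16}\right) \left(- \frac{1}{34037}\right) = \frac{30075}{34037} - \frac{\sqrt{1849601}}{544592}$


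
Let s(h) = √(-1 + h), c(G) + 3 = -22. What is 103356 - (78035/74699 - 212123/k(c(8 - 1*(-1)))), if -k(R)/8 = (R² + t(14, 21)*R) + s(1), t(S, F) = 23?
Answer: 3072359347623/29879600 ≈ 1.0282e+5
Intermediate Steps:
c(G) = -25 (c(G) = -3 - 22 = -25)
k(R) = -184*R - 8*R² (k(R) = -8*((R² + 23*R) + √(-1 + 1)) = -8*((R² + 23*R) + √0) = -8*((R² + 23*R) + 0) = -8*(R² + 23*R) = -184*R - 8*R²)
103356 - (78035/74699 - 212123/k(c(8 - 1*(-1)))) = 103356 - (78035/74699 - 212123*(-1/(200*(-23 - 1*(-25))))) = 103356 - (78035*(1/74699) - 212123*(-1/(200*(-23 + 25)))) = 103356 - (78035/74699 - 212123/(8*(-25)*2)) = 103356 - (78035/74699 - 212123/(-400)) = 103356 - (78035/74699 - 212123*(-1/400)) = 103356 - (78035/74699 + 212123/400) = 103356 - 1*15876589977/29879600 = 103356 - 15876589977/29879600 = 3072359347623/29879600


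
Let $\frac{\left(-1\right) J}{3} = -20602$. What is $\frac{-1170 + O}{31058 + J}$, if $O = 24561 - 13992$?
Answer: $\frac{9399}{92864} \approx 0.10121$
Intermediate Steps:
$J = 61806$ ($J = \left(-3\right) \left(-20602\right) = 61806$)
$O = 10569$ ($O = 24561 - 13992 = 10569$)
$\frac{-1170 + O}{31058 + J} = \frac{-1170 + 10569}{31058 + 61806} = \frac{9399}{92864}$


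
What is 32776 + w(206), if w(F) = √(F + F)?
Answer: 32776 + 2*√103 ≈ 32796.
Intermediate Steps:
w(F) = √2*√F (w(F) = √(2*F) = √2*√F)
32776 + w(206) = 32776 + √2*√206 = 32776 + 2*√103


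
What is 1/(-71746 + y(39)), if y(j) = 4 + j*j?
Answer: -1/70221 ≈ -1.4241e-5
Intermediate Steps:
y(j) = 4 + j²
1/(-71746 + y(39)) = 1/(-71746 + (4 + 39²)) = 1/(-71746 + (4 + 1521)) = 1/(-71746 + 1525) = 1/(-70221) = -1/70221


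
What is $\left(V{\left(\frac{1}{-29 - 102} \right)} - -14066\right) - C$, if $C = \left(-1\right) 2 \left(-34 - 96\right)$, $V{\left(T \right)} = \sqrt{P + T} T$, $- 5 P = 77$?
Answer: $13806 - \frac{58 i \sqrt{1965}}{85805} \approx 13806.0 - 0.029964 i$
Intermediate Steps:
$P = - \frac{77}{5}$ ($P = \left(- \frac{1}{5}\right) 77 = - \frac{77}{5} \approx -15.4$)
$V{\left(T \right)} = T \sqrt{- \frac{77}{5} + T}$ ($V{\left(T \right)} = \sqrt{- \frac{77}{5} + T} T = T \sqrt{- \frac{77}{5} + T}$)
$C = 260$ ($C = \left(-2\right) \left(-130\right) = 260$)
$\left(V{\left(\frac{1}{-29 - 102} \right)} - -14066\right) - C = \left(\frac{\sqrt{-385 + \frac{25}{-29 - 102}}}{5 \left(-29 - 102\right)} - -14066\right) - 260 = \left(\frac{\sqrt{-385 + \frac{25}{-131}}}{5 \left(-131\right)} + 14066\right) - 260 = \left(\frac{1}{5} \left(- \frac{1}{131}\right) \sqrt{-385 + 25 \left(- \frac{1}{131}\right)} + 14066\right) - 260 = \left(\frac{1}{5} \left(- \frac{1}{131}\right) \sqrt{-385 - \frac{25}{131}} + 14066\right) - 260 = \left(\frac{1}{5} \left(- \frac{1}{131}\right) \sqrt{- \frac{50460}{131}} + 14066\right) - 260 = \left(\frac{1}{5} \left(- \frac{1}{131}\right) \frac{58 i \sqrt{1965}}{131} + 14066\right) - 260 = \left(- \frac{58 i \sqrt{1965}}{85805} + 14066\right) - 260 = \left(14066 - \frac{58 i \sqrt{1965}}{85805}\right) - 260 = 13806 - \frac{58 i \sqrt{1965}}{85805}$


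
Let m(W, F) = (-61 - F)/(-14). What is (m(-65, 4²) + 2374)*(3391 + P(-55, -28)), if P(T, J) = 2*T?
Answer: 15614279/2 ≈ 7.8071e+6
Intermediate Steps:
m(W, F) = 61/14 + F/14 (m(W, F) = (-61 - F)*(-1/14) = 61/14 + F/14)
(m(-65, 4²) + 2374)*(3391 + P(-55, -28)) = ((61/14 + (1/14)*4²) + 2374)*(3391 + 2*(-55)) = ((61/14 + (1/14)*16) + 2374)*(3391 - 110) = ((61/14 + 8/7) + 2374)*3281 = (11/2 + 2374)*3281 = (4759/2)*3281 = 15614279/2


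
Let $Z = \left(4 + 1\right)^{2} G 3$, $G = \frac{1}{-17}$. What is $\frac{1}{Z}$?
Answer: $- \frac{17}{75} \approx -0.22667$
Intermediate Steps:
$G = - \frac{1}{17} \approx -0.058824$
$Z = - \frac{75}{17}$ ($Z = \left(4 + 1\right)^{2} \left(- \frac{1}{17}\right) 3 = 5^{2} \left(- \frac{1}{17}\right) 3 = 25 \left(- \frac{1}{17}\right) 3 = \left(- \frac{25}{17}\right) 3 = - \frac{75}{17} \approx -4.4118$)
$\frac{1}{Z} = \frac{1}{- \frac{75}{17}} = - \frac{17}{75}$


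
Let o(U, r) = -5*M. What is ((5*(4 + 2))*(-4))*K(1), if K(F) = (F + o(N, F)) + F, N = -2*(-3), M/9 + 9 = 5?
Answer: -21840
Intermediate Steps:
M = -36 (M = -81 + 9*5 = -81 + 45 = -36)
N = 6
o(U, r) = 180 (o(U, r) = -5*(-36) = 180)
K(F) = 180 + 2*F (K(F) = (F + 180) + F = (180 + F) + F = 180 + 2*F)
((5*(4 + 2))*(-4))*K(1) = ((5*(4 + 2))*(-4))*(180 + 2*1) = ((5*6)*(-4))*(180 + 2) = (30*(-4))*182 = -120*182 = -21840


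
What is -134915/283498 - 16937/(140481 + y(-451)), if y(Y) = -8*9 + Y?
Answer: -5921009799/9919453271 ≈ -0.59691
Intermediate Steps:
y(Y) = -72 + Y
-134915/283498 - 16937/(140481 + y(-451)) = -134915/283498 - 16937/(140481 + (-72 - 451)) = -134915*1/283498 - 16937/(140481 - 523) = -134915/283498 - 16937/139958 = -5921009799/9919453271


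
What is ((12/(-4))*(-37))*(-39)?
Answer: -4329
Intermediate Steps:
((12/(-4))*(-37))*(-39) = ((12*(-¼))*(-37))*(-39) = -3*(-37)*(-39) = 111*(-39) = -4329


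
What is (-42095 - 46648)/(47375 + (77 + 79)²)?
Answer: -88743/71711 ≈ -1.2375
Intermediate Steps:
(-42095 - 46648)/(47375 + (77 + 79)²) = -88743/(47375 + 156²) = -88743/(47375 + 24336) = -88743/71711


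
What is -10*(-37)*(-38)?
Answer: -14060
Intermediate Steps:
-10*(-37)*(-38) = 370*(-38) = -14060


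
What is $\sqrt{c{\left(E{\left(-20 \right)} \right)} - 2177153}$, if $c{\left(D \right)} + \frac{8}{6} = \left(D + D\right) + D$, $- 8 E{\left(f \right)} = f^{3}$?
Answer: $\frac{i \sqrt{19567389}}{3} \approx 1474.5 i$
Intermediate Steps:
$E{\left(f \right)} = - \frac{f^{3}}{8}$
$c{\left(D \right)} = - \frac{4}{3} + 3 D$ ($c{\left(D \right)} = - \frac{4}{3} + \left(\left(D + D\right) + D\right) = - \frac{4}{3} + \left(2 D + D\right) = - \frac{4}{3} + 3 D$)
$\sqrt{c{\left(E{\left(-20 \right)} \right)} - 2177153} = \sqrt{\left(- \frac{4}{3} + 3 \left(- \frac{\left(-20\right)^{3}}{8}\right)\right) - 2177153} = \sqrt{\left(- \frac{4}{3} + 3 \left(\left(- \frac{1}{8}\right) \left(-8000\right)\right)\right) - 2177153} = \sqrt{\left(- \frac{4}{3} + 3 \cdot 1000\right) - 2177153} = \sqrt{\left(- \frac{4}{3} + 3000\right) - 2177153} = \sqrt{\frac{8996}{3} - 2177153} = \sqrt{- \frac{6522463}{3}} = \frac{i \sqrt{19567389}}{3}$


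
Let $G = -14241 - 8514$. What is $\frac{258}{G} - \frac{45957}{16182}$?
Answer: $- \frac{116658499}{40913490} \approx -2.8513$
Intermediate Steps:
$G = -22755$ ($G = -14241 - 8514 = -22755$)
$\frac{258}{G} - \frac{45957}{16182} = \frac{258}{-22755} - \frac{45957}{16182} = 258 \left(- \frac{1}{22755}\right) - \frac{15319}{5394} = - \frac{86}{7585} - \frac{15319}{5394} = - \frac{116658499}{40913490}$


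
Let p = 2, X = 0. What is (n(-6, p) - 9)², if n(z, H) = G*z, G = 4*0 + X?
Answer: 81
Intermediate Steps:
G = 0 (G = 4*0 + 0 = 0 + 0 = 0)
n(z, H) = 0 (n(z, H) = 0*z = 0)
(n(-6, p) - 9)² = (0 - 9)² = (-9)² = 81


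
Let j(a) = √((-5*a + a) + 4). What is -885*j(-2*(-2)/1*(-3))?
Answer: -1770*√13 ≈ -6381.8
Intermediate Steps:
j(a) = √(4 - 4*a) (j(a) = √(-4*a + 4) = √(4 - 4*a))
-885*j(-2*(-2)/1*(-3)) = -1770*√(1 - (-2*(-2)/1)*(-3)) = -1770*√(1 - (-2*(-2))*(-3)) = -1770*√(1 - 4*(-3)) = -1770*√(1 - 1*(-12)) = -1770*√(1 + 12) = -1770*√13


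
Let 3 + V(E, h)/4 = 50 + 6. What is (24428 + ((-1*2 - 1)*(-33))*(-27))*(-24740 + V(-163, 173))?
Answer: -533606640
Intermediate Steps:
V(E, h) = 212 (V(E, h) = -12 + 4*(50 + 6) = -12 + 4*56 = -12 + 224 = 212)
(24428 + ((-1*2 - 1)*(-33))*(-27))*(-24740 + V(-163, 173)) = (24428 + ((-1*2 - 1)*(-33))*(-27))*(-24740 + 212) = (24428 + ((-2 - 1)*(-33))*(-27))*(-24528) = (24428 - 3*(-33)*(-27))*(-24528) = (24428 + 99*(-27))*(-24528) = (24428 - 2673)*(-24528) = 21755*(-24528) = -533606640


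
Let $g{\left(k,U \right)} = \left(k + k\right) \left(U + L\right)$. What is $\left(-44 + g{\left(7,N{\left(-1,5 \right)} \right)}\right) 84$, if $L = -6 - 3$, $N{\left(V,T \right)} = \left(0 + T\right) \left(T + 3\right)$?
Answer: $32760$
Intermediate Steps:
$N{\left(V,T \right)} = T \left(3 + T\right)$
$L = -9$
$g{\left(k,U \right)} = 2 k \left(-9 + U\right)$ ($g{\left(k,U \right)} = \left(k + k\right) \left(U - 9\right) = 2 k \left(-9 + U\right)$)
$\left(-44 + g{\left(7,N{\left(-1,5 \right)} \right)}\right) 84 = \left(-44 + 2 \cdot 7 \left(-9 + 5 \left(3 + 5\right)\right)\right) 84 = \left(-44 + 2 \cdot 7 \left(-9 + 5 \cdot 8\right)\right) 84 = \left(-44 + 2 \cdot 7 \left(-9 + 40\right)\right) 84 = \left(-44 + 2 \cdot 7 \cdot 31\right) 84 = \left(-44 + 434\right) 84 = 390 \cdot 84 = 32760$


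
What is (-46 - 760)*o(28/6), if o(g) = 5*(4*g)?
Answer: -225680/3 ≈ -75227.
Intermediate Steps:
o(g) = 20*g
(-46 - 760)*o(28/6) = (-46 - 760)*(20*(28/6)) = -16120*28*(⅙) = -16120*14/3 = -806*280/3 = -225680/3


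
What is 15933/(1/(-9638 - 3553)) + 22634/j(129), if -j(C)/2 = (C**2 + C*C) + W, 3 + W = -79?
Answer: -6977717150917/33200 ≈ -2.1017e+8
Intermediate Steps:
W = -82 (W = -3 - 79 = -82)
j(C) = 164 - 4*C**2 (j(C) = -2*((C**2 + C*C) - 82) = -2*((C**2 + C**2) - 82) = -2*(2*C**2 - 82) = -2*(-82 + 2*C**2) = 164 - 4*C**2)
15933/(1/(-9638 - 3553)) + 22634/j(129) = 15933/(1/(-9638 - 3553)) + 22634/(164 - 4*129**2) = 15933/(1/(-13191)) + 22634/(164 - 4*16641) = 15933/(-1/13191) + 22634/(164 - 66564) = 15933*(-13191) + 22634/(-66400) = -210172203 + 22634*(-1/66400) = -210172203 - 11317/33200 = -6977717150917/33200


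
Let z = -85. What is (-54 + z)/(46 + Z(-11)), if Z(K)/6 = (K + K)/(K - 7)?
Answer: -417/160 ≈ -2.6063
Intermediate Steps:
Z(K) = 12*K/(-7 + K) (Z(K) = 6*((K + K)/(K - 7)) = 6*((2*K)/(-7 + K)) = 6*(2*K/(-7 + K)) = 12*K/(-7 + K))
(-54 + z)/(46 + Z(-11)) = (-54 - 85)/(46 + 12*(-11)/(-7 - 11)) = -139/(46 + 12*(-11)/(-18)) = -139/(46 + 12*(-11)*(-1/18)) = -139/(46 + 22/3) = -139/(160/3) = (3/160)*(-139) = -417/160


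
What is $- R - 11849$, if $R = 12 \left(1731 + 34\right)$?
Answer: $-33029$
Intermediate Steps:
$R = 21180$ ($R = 12 \cdot 1765 = 21180$)
$- R - 11849 = \left(-1\right) 21180 - 11849 = -21180 - 11849 = -33029$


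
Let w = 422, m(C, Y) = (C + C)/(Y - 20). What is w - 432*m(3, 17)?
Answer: 1286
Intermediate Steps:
m(C, Y) = 2*C/(-20 + Y) (m(C, Y) = (2*C)/(-20 + Y) = 2*C/(-20 + Y))
w - 432*m(3, 17) = 422 - 864*3/(-20 + 17) = 422 - 864*3/(-3) = 422 - 864*3*(-1)/3 = 422 - 432*(-2) = 422 + 864 = 1286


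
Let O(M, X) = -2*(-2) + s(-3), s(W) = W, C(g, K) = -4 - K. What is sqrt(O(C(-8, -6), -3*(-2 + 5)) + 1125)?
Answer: sqrt(1126) ≈ 33.556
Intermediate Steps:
O(M, X) = 1 (O(M, X) = -2*(-2) - 3 = 4 - 3 = 1)
sqrt(O(C(-8, -6), -3*(-2 + 5)) + 1125) = sqrt(1 + 1125) = sqrt(1126)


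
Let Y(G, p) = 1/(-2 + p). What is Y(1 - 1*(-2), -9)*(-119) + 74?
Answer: 933/11 ≈ 84.818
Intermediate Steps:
Y(1 - 1*(-2), -9)*(-119) + 74 = -119/(-2 - 9) + 74 = -119/(-11) + 74 = -1/11*(-119) + 74 = 119/11 + 74 = 933/11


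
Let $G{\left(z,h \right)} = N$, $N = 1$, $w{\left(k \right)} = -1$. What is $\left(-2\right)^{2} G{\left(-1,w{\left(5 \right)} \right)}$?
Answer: $4$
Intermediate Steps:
$G{\left(z,h \right)} = 1$
$\left(-2\right)^{2} G{\left(-1,w{\left(5 \right)} \right)} = \left(-2\right)^{2} \cdot 1 = 4 \cdot 1 = 4$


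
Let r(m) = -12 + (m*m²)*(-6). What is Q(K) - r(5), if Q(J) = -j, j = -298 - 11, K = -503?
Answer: 1071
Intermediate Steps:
j = -309
r(m) = -12 - 6*m³ (r(m) = -12 + m³*(-6) = -12 - 6*m³)
Q(J) = 309 (Q(J) = -1*(-309) = 309)
Q(K) - r(5) = 309 - (-12 - 6*5³) = 309 - (-12 - 6*125) = 309 - (-12 - 750) = 309 - 1*(-762) = 309 + 762 = 1071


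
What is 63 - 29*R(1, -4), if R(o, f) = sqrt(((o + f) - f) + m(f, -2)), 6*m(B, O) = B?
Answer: 63 - 29*sqrt(3)/3 ≈ 46.257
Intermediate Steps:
m(B, O) = B/6
R(o, f) = sqrt(o + f/6) (R(o, f) = sqrt(((o + f) - f) + f/6) = sqrt(((f + o) - f) + f/6) = sqrt(o + f/6))
63 - 29*R(1, -4) = 63 - 29*sqrt(6*(-4) + 36*1)/6 = 63 - 29*sqrt(-24 + 36)/6 = 63 - 29*sqrt(12)/6 = 63 - 29*2*sqrt(3)/6 = 63 - 29*sqrt(3)/3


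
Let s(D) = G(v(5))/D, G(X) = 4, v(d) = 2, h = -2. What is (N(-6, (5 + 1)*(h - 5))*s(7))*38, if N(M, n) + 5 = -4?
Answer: -1368/7 ≈ -195.43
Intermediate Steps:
s(D) = 4/D
N(M, n) = -9 (N(M, n) = -5 - 4 = -9)
(N(-6, (5 + 1)*(h - 5))*s(7))*38 = -36/7*38 = -1368/7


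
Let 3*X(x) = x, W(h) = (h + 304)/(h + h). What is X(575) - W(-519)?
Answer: 66245/346 ≈ 191.46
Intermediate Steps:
W(h) = (304 + h)/(2*h) (W(h) = (304 + h)/((2*h)) = (304 + h)*(1/(2*h)) = (304 + h)/(2*h))
X(x) = x/3
X(575) - W(-519) = (⅓)*575 - (304 - 519)/(2*(-519)) = 575/3 - (-1)*(-215)/(2*519) = 575/3 - 1*215/1038 = 575/3 - 215/1038 = 66245/346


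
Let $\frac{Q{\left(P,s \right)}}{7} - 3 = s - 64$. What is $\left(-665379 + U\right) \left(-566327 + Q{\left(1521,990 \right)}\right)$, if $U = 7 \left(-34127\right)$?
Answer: $506230928832$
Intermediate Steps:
$Q{\left(P,s \right)} = -427 + 7 s$ ($Q{\left(P,s \right)} = 21 + 7 \left(s - 64\right) = 21 + 7 \left(-64 + s\right) = 21 + \left(-448 + 7 s\right) = -427 + 7 s$)
$U = -238889$
$\left(-665379 + U\right) \left(-566327 + Q{\left(1521,990 \right)}\right) = \left(-665379 - 238889\right) \left(-566327 + \left(-427 + 7 \cdot 990\right)\right) = - 904268 \left(-566327 + \left(-427 + 6930\right)\right) = - 904268 \left(-566327 + 6503\right) = \left(-904268\right) \left(-559824\right) = 506230928832$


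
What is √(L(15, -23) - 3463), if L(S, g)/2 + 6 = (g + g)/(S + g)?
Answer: I*√13854/2 ≈ 58.852*I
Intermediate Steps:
L(S, g) = -12 + 4*g/(S + g) (L(S, g) = -12 + 2*((g + g)/(S + g)) = -12 + 2*((2*g)/(S + g)) = -12 + 2*(2*g/(S + g)) = -12 + 4*g/(S + g))
√(L(15, -23) - 3463) = √(4*(-3*15 - 2*(-23))/(15 - 23) - 3463) = √(4*(-45 + 46)/(-8) - 3463) = √(4*(-⅛)*1 - 3463) = √(-½ - 3463) = √(-6927/2) = I*√13854/2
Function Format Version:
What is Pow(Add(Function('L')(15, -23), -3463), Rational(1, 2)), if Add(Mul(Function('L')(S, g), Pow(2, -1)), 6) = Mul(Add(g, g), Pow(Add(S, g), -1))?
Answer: Mul(Rational(1, 2), I, Pow(13854, Rational(1, 2))) ≈ Mul(58.852, I)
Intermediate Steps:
Function('L')(S, g) = Add(-12, Mul(4, g, Pow(Add(S, g), -1))) (Function('L')(S, g) = Add(-12, Mul(2, Mul(Add(g, g), Pow(Add(S, g), -1)))) = Add(-12, Mul(2, Mul(Mul(2, g), Pow(Add(S, g), -1)))) = Add(-12, Mul(2, Mul(2, g, Pow(Add(S, g), -1)))) = Add(-12, Mul(4, g, Pow(Add(S, g), -1))))
Pow(Add(Function('L')(15, -23), -3463), Rational(1, 2)) = Pow(Add(Mul(4, Pow(Add(15, -23), -1), Add(Mul(-3, 15), Mul(-2, -23))), -3463), Rational(1, 2)) = Pow(Add(Mul(4, Pow(-8, -1), Add(-45, 46)), -3463), Rational(1, 2)) = Pow(Add(Mul(4, Rational(-1, 8), 1), -3463), Rational(1, 2)) = Pow(Add(Rational(-1, 2), -3463), Rational(1, 2)) = Pow(Rational(-6927, 2), Rational(1, 2)) = Mul(Rational(1, 2), I, Pow(13854, Rational(1, 2)))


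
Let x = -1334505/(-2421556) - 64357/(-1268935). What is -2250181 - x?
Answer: -6914351641965659327/3072797162860 ≈ -2.2502e+6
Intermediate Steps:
x = 1849244181667/3072797162860 (x = -1334505*(-1/2421556) - 64357*(-1/1268935) = 1334505/2421556 + 64357/1268935 = 1849244181667/3072797162860 ≈ 0.60181)
-2250181 - x = -2250181 - 1*1849244181667/3072797162860 = -2250181 - 1849244181667/3072797162860 = -6914351641965659327/3072797162860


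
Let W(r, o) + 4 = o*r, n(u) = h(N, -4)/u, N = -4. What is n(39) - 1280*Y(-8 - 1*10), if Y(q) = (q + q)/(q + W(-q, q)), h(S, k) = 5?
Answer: -897695/6747 ≈ -133.05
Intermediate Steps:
n(u) = 5/u
W(r, o) = -4 + o*r
Y(q) = 2*q/(-4 + q - q**2) (Y(q) = (q + q)/(q + (-4 + q*(-q))) = (2*q)/(q + (-4 - q**2)) = (2*q)/(-4 + q - q**2) = 2*q/(-4 + q - q**2))
n(39) - 1280*Y(-8 - 1*10) = 5/39 - 2560*(-8 - 1*10)/(-4 + (-8 - 1*10) - (-8 - 1*10)**2) = 5*(1/39) - 2560*(-8 - 10)/(-4 + (-8 - 10) - (-8 - 10)**2) = 5/39 - 2560*(-18)/(-4 - 18 - 1*(-18)**2) = 5/39 - 2560*(-18)/(-4 - 18 - 1*324) = 5/39 - 2560*(-18)/(-4 - 18 - 324) = 5/39 - 2560*(-18)/(-346) = 5/39 - 2560*(-18)*(-1)/346 = 5/39 - 1280*18/173 = 5/39 - 23040/173 = -897695/6747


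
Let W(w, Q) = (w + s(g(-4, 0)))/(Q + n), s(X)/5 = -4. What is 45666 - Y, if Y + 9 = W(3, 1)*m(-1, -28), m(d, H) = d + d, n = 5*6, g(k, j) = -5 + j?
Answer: 1415891/31 ≈ 45674.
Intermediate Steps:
s(X) = -20 (s(X) = 5*(-4) = -20)
n = 30
m(d, H) = 2*d
W(w, Q) = (-20 + w)/(30 + Q) (W(w, Q) = (w - 20)/(Q + 30) = (-20 + w)/(30 + Q))
Y = -245/31 (Y = -9 + ((-20 + 3)/(30 + 1))*(2*(-1)) = -9 + (-17/31)*(-2) = -9 + ((1/31)*(-17))*(-2) = -9 - 17/31*(-2) = -9 + 34/31 = -245/31 ≈ -7.9032)
45666 - Y = 45666 - 1*(-245/31) = 45666 + 245/31 = 1415891/31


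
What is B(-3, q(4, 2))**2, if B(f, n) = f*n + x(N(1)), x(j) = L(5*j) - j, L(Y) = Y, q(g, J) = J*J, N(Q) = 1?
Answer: 64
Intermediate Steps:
q(g, J) = J**2
x(j) = 4*j (x(j) = 5*j - j = 4*j)
B(f, n) = 4 + f*n (B(f, n) = f*n + 4*1 = f*n + 4 = 4 + f*n)
B(-3, q(4, 2))**2 = (4 - 3*2**2)**2 = (4 - 3*4)**2 = (4 - 12)**2 = (-8)**2 = 64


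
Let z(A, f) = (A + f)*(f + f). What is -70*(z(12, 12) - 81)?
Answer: -34650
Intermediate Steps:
z(A, f) = 2*f*(A + f) (z(A, f) = (A + f)*(2*f) = 2*f*(A + f))
-70*(z(12, 12) - 81) = -70*(2*12*(12 + 12) - 81) = -70*(2*12*24 - 81) = -70*(576 - 81) = -70*495 = -34650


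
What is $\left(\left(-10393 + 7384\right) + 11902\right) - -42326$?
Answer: $51219$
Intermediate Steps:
$\left(\left(-10393 + 7384\right) + 11902\right) - -42326 = \left(-3009 + 11902\right) + 42326 = 8893 + 42326 = 51219$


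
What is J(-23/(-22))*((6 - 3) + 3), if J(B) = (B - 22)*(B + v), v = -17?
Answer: 485433/242 ≈ 2005.9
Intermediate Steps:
J(B) = (-22 + B)*(-17 + B) (J(B) = (B - 22)*(B - 17) = (-22 + B)*(-17 + B))
J(-23/(-22))*((6 - 3) + 3) = (374 + (-23/(-22))² - (-897)/(-22))*((6 - 3) + 3) = (374 + (-23*(-1/22))² - (-897)*(-1)/22)*(3 + 3) = (374 + (23/22)² - 39*23/22)*6 = (374 + 529/484 - 897/22)*6 = (161811/484)*6 = 485433/242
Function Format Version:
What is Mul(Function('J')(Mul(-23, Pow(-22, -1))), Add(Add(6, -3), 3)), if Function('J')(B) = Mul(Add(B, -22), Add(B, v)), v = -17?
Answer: Rational(485433, 242) ≈ 2005.9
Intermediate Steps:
Function('J')(B) = Mul(Add(-22, B), Add(-17, B)) (Function('J')(B) = Mul(Add(B, -22), Add(B, -17)) = Mul(Add(-22, B), Add(-17, B)))
Mul(Function('J')(Mul(-23, Pow(-22, -1))), Add(Add(6, -3), 3)) = Mul(Add(374, Pow(Mul(-23, Pow(-22, -1)), 2), Mul(-39, Mul(-23, Pow(-22, -1)))), Add(Add(6, -3), 3)) = Mul(Add(374, Pow(Mul(-23, Rational(-1, 22)), 2), Mul(-39, Mul(-23, Rational(-1, 22)))), Add(3, 3)) = Mul(Add(374, Pow(Rational(23, 22), 2), Mul(-39, Rational(23, 22))), 6) = Mul(Add(374, Rational(529, 484), Rational(-897, 22)), 6) = Mul(Rational(161811, 484), 6) = Rational(485433, 242)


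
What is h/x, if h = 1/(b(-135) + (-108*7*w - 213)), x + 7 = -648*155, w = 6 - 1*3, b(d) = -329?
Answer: 1/282256070 ≈ 3.5429e-9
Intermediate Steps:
w = 3 (w = 6 - 3 = 3)
x = -100447 (x = -7 - 648*155 = -7 - 100440 = -100447)
h = -1/2810 (h = 1/(-329 + (-108*7*3 - 213)) = 1/(-329 + (-2268 - 213)) = 1/(-329 - 2481) = 1/(-2810) = -1/2810 ≈ -0.00035587)
h/x = -1/2810/(-100447) = -1/2810*(-1/100447) = 1/282256070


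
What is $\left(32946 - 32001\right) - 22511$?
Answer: $-21566$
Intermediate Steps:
$\left(32946 - 32001\right) - 22511 = 945 - 22511 = -21566$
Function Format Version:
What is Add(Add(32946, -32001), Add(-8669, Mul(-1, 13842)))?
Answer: -21566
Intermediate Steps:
Add(Add(32946, -32001), Add(-8669, Mul(-1, 13842))) = Add(945, Add(-8669, -13842)) = Add(945, -22511) = -21566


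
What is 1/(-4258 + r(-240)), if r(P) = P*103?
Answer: -1/28978 ≈ -3.4509e-5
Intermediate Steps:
r(P) = 103*P
1/(-4258 + r(-240)) = 1/(-4258 + 103*(-240)) = 1/(-4258 - 24720) = 1/(-28978) = -1/28978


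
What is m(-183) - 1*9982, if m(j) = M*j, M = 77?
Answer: -24073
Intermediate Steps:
m(j) = 77*j
m(-183) - 1*9982 = 77*(-183) - 1*9982 = -14091 - 9982 = -24073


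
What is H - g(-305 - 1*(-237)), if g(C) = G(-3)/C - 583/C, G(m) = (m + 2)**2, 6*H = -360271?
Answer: -3062740/51 ≈ -60054.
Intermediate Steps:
H = -360271/6 (H = (1/6)*(-360271) = -360271/6 ≈ -60045.)
G(m) = (2 + m)**2
g(C) = -582/C (g(C) = (2 - 3)**2/C - 583/C = (-1)**2/C - 583/C = 1/C - 583/C = -582/C)
H - g(-305 - 1*(-237)) = -360271/6 - (-582)/(-305 - 1*(-237)) = -360271/6 - (-582)/(-305 + 237) = -360271/6 - (-582)/(-68) = -360271/6 - (-582)*(-1)/68 = -360271/6 - 1*291/34 = -360271/6 - 291/34 = -3062740/51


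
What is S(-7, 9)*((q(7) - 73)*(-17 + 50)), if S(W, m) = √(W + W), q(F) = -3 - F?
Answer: -2739*I*√14 ≈ -10248.0*I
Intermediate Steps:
S(W, m) = √2*√W (S(W, m) = √(2*W) = √2*√W)
S(-7, 9)*((q(7) - 73)*(-17 + 50)) = (√2*√(-7))*(((-3 - 1*7) - 73)*(-17 + 50)) = (√2*(I*√7))*(((-3 - 7) - 73)*33) = (I*√14)*((-10 - 73)*33) = (I*√14)*(-83*33) = (I*√14)*(-2739) = -2739*I*√14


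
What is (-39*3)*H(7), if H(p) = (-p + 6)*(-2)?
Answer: -234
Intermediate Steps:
H(p) = -12 + 2*p (H(p) = (6 - p)*(-2) = -12 + 2*p)
(-39*3)*H(7) = (-39*3)*(-12 + 2*7) = -117*(-12 + 14) = -117*2 = -234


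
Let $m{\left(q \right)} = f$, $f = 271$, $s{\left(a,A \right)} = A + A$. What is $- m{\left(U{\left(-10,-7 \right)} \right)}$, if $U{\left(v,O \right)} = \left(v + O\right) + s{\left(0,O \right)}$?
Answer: $-271$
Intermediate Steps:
$s{\left(a,A \right)} = 2 A$
$U{\left(v,O \right)} = v + 3 O$ ($U{\left(v,O \right)} = \left(v + O\right) + 2 O = \left(O + v\right) + 2 O = v + 3 O$)
$m{\left(q \right)} = 271$
$- m{\left(U{\left(-10,-7 \right)} \right)} = \left(-1\right) 271 = -271$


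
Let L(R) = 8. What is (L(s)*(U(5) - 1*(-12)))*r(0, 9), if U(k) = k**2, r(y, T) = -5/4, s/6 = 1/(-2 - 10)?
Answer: -370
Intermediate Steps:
s = -1/2 (s = 6/(-2 - 10) = 6/(-12) = 6*(-1/12) = -1/2 ≈ -0.50000)
r(y, T) = -5/4 (r(y, T) = -5*1/4 = -5/4)
(L(s)*(U(5) - 1*(-12)))*r(0, 9) = (8*(5**2 - 1*(-12)))*(-5/4) = (8*(25 + 12))*(-5/4) = (8*37)*(-5/4) = 296*(-5/4) = -370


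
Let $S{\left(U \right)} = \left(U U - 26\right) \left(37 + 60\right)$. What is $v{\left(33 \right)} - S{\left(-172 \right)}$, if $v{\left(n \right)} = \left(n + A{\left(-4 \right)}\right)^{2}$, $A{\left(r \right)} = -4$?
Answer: $-2866285$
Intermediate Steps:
$S{\left(U \right)} = -2522 + 97 U^{2}$ ($S{\left(U \right)} = \left(U^{2} - 26\right) 97 = \left(-26 + U^{2}\right) 97 = -2522 + 97 U^{2}$)
$v{\left(n \right)} = \left(-4 + n\right)^{2}$ ($v{\left(n \right)} = \left(n - 4\right)^{2} = \left(-4 + n\right)^{2}$)
$v{\left(33 \right)} - S{\left(-172 \right)} = \left(-4 + 33\right)^{2} - \left(-2522 + 97 \left(-172\right)^{2}\right) = 29^{2} - \left(-2522 + 97 \cdot 29584\right) = 841 - \left(-2522 + 2869648\right) = 841 - 2867126 = -2866285$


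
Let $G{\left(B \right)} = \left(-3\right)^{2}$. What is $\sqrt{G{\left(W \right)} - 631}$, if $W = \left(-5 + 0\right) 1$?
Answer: $i \sqrt{622} \approx 24.94 i$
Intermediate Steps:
$W = -5$ ($W = \left(-5\right) 1 = -5$)
$G{\left(B \right)} = 9$
$\sqrt{G{\left(W \right)} - 631} = \sqrt{9 - 631} = \sqrt{-622} = i \sqrt{622}$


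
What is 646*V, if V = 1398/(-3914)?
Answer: -23766/103 ≈ -230.74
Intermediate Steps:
V = -699/1957 (V = 1398*(-1/3914) = -699/1957 ≈ -0.35718)
646*V = 646*(-699/1957) = -23766/103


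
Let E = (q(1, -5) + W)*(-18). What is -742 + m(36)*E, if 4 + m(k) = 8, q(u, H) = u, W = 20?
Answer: -2254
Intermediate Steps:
E = -378 (E = (1 + 20)*(-18) = 21*(-18) = -378)
m(k) = 4 (m(k) = -4 + 8 = 4)
-742 + m(36)*E = -742 + 4*(-378) = -742 - 1512 = -2254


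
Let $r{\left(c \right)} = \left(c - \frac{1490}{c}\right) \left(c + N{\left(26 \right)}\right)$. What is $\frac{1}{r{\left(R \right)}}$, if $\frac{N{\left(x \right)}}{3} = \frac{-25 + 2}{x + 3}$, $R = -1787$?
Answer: $\frac{51823}{165632985068} \approx 3.1288 \cdot 10^{-7}$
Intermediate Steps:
$N{\left(x \right)} = - \frac{69}{3 + x}$ ($N{\left(x \right)} = 3 \frac{-25 + 2}{x + 3} = 3 \left(- \frac{23}{3 + x}\right) = - \frac{69}{3 + x}$)
$r{\left(c \right)} = \left(- \frac{69}{29} + c\right) \left(c - \frac{1490}{c}\right)$ ($r{\left(c \right)} = \left(c - \frac{1490}{c}\right) \left(c - \frac{69}{3 + 26}\right) = \left(c - \frac{1490}{c}\right) \left(c - \frac{69}{29}\right) = \left(c - \frac{1490}{c}\right) \left(- \frac{69}{29} + c\right) = \left(- \frac{69}{29} + c\right) \left(c - \frac{1490}{c}\right)$)
$\frac{1}{r{\left(R \right)}} = \frac{1}{-1490 + \left(-1787\right)^{2} - - \frac{123303}{29} + \frac{102810}{29 \left(-1787\right)}} = \frac{1}{-1490 + 3193369 + \frac{123303}{29} + \frac{102810}{29} \left(- \frac{1}{1787}\right)} = \frac{1}{-1490 + 3193369 + \frac{123303}{29} - \frac{102810}{51823}} = \frac{1}{\frac{165632985068}{51823}} = \frac{51823}{165632985068}$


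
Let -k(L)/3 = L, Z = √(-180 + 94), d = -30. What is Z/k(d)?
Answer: I*√86/90 ≈ 0.10304*I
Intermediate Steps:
Z = I*√86 (Z = √(-86) = I*√86 ≈ 9.2736*I)
k(L) = -3*L
Z/k(d) = (I*√86)/((-3*(-30))) = (I*√86)/90 = (I*√86)*(1/90) = I*√86/90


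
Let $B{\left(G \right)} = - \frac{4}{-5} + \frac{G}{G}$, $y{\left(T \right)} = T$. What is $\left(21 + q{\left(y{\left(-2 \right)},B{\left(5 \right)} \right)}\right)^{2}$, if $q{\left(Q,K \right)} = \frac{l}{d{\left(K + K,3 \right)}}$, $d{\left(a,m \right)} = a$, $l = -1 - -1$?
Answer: $441$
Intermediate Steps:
$l = 0$ ($l = -1 + 1 = 0$)
$B{\left(G \right)} = \frac{9}{5}$ ($B{\left(G \right)} = \left(-4\right) \left(- \frac{1}{5}\right) + 1 = \frac{4}{5} + 1 = \frac{9}{5}$)
$q{\left(Q,K \right)} = 0$ ($q{\left(Q,K \right)} = \frac{0}{K + K} = \frac{0}{2 K} = 0 \frac{1}{2 K} = 0$)
$\left(21 + q{\left(y{\left(-2 \right)},B{\left(5 \right)} \right)}\right)^{2} = \left(21 + 0\right)^{2} = 21^{2} = 441$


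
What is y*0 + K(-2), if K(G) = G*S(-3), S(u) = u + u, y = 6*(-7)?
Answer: 12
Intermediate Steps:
y = -42
S(u) = 2*u
K(G) = -6*G (K(G) = G*(2*(-3)) = G*(-6) = -6*G)
y*0 + K(-2) = -42*0 - 6*(-2) = 0 + 12 = 12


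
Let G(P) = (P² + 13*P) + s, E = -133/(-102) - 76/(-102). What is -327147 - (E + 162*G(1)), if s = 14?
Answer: -33831875/102 ≈ -3.3169e+5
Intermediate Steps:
E = 209/102 (E = -133*(-1/102) - 76*(-1/102) = 133/102 + 38/51 = 209/102 ≈ 2.0490)
G(P) = 14 + P² + 13*P (G(P) = (P² + 13*P) + 14 = 14 + P² + 13*P)
-327147 - (E + 162*G(1)) = -327147 - (209/102 + 162*(14 + 1² + 13*1)) = -327147 - (209/102 + 162*(14 + 1 + 13)) = -327147 - (209/102 + 162*28) = -327147 - (209/102 + 4536) = -327147 - 1*462881/102 = -327147 - 462881/102 = -33831875/102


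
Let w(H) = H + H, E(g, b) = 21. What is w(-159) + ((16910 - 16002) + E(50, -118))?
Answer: 611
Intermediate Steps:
w(H) = 2*H
w(-159) + ((16910 - 16002) + E(50, -118)) = 2*(-159) + ((16910 - 16002) + 21) = -318 + (908 + 21) = -318 + 929 = 611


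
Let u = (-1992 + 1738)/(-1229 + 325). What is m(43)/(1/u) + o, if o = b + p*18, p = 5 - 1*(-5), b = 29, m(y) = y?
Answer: 99929/452 ≈ 221.08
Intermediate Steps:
u = 127/452 (u = -254/(-904) = -254*(-1/904) = 127/452 ≈ 0.28097)
p = 10 (p = 5 + 5 = 10)
o = 209 (o = 29 + 10*18 = 29 + 180 = 209)
m(43)/(1/u) + o = 43/(1/(127/452)) + 209 = 43/(452/127) + 209 = 43*(127/452) + 209 = 5461/452 + 209 = 99929/452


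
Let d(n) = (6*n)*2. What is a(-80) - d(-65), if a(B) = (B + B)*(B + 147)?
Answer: -9940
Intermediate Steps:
a(B) = 2*B*(147 + B) (a(B) = (2*B)*(147 + B) = 2*B*(147 + B))
d(n) = 12*n
a(-80) - d(-65) = 2*(-80)*(147 - 80) - 12*(-65) = 2*(-80)*67 - 1*(-780) = -10720 + 780 = -9940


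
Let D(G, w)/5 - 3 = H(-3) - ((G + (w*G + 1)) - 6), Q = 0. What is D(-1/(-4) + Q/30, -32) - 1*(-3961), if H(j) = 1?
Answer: 16179/4 ≈ 4044.8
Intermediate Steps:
D(G, w) = 45 - 5*G - 5*G*w (D(G, w) = 15 + 5*(1 - ((G + (w*G + 1)) - 6)) = 15 + 5*(1 - ((G + (G*w + 1)) - 6)) = 15 + 5*(1 - ((G + (1 + G*w)) - 6)) = 15 + 5*(1 - ((1 + G + G*w) - 6)) = 15 + 5*(1 - (-5 + G + G*w)) = 15 + 5*(1 + (5 - G - G*w)) = 15 + 5*(6 - G - G*w) = 15 + (30 - 5*G - 5*G*w) = 45 - 5*G - 5*G*w)
D(-1/(-4) + Q/30, -32) - 1*(-3961) = (45 - 5*(-1/(-4) + 0/30) - 5*(-1/(-4) + 0/30)*(-32)) - 1*(-3961) = (45 - 5*(-1*(-¼) + 0*(1/30)) - 5*(-1*(-¼) + 0*(1/30))*(-32)) + 3961 = (45 - 5*(¼ + 0) - 5*(¼ + 0)*(-32)) + 3961 = (45 - 5*¼ - 5*¼*(-32)) + 3961 = (45 - 5/4 + 40) + 3961 = 335/4 + 3961 = 16179/4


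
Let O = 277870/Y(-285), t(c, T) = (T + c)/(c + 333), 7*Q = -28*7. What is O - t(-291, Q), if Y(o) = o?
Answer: -257325/266 ≈ -967.39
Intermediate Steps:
Q = -28 (Q = (-28*7)/7 = (1/7)*(-196) = -28)
t(c, T) = (T + c)/(333 + c)
O = -55574/57 (O = 277870/(-285) = 277870*(-1/285) = -55574/57 ≈ -974.98)
O - t(-291, Q) = -55574/57 - (-28 - 291)/(333 - 291) = -55574/57 - (-319)/42 = -55574/57 - 1*(-319/42) = -55574/57 + 319/42 = -257325/266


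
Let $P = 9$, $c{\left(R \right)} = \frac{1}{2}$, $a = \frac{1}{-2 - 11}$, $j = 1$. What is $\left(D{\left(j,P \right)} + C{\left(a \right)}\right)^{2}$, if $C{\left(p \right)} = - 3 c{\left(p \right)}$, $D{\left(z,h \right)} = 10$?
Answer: $\frac{289}{4} \approx 72.25$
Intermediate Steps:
$a = - \frac{1}{13}$ ($a = \frac{1}{-13} = - \frac{1}{13} \approx -0.076923$)
$c{\left(R \right)} = \frac{1}{2}$
$C{\left(p \right)} = - \frac{3}{2}$ ($C{\left(p \right)} = \left(-3\right) \frac{1}{2} = - \frac{3}{2}$)
$\left(D{\left(j,P \right)} + C{\left(a \right)}\right)^{2} = \left(10 - \frac{3}{2}\right)^{2} = \left(\frac{17}{2}\right)^{2} = \frac{289}{4}$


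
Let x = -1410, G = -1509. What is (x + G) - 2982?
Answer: -5901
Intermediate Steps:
(x + G) - 2982 = (-1410 - 1509) - 2982 = -2919 - 2982 = -5901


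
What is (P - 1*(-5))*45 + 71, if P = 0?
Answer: 296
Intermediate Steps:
(P - 1*(-5))*45 + 71 = (0 - 1*(-5))*45 + 71 = (0 + 5)*45 + 71 = 5*45 + 71 = 225 + 71 = 296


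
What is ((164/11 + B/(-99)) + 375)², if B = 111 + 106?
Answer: 1473331456/9801 ≈ 1.5032e+5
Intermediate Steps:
B = 217
((164/11 + B/(-99)) + 375)² = ((164/11 + 217/(-99)) + 375)² = ((164*(1/11) + 217*(-1/99)) + 375)² = ((164/11 - 217/99) + 375)² = (1259/99 + 375)² = (38384/99)² = 1473331456/9801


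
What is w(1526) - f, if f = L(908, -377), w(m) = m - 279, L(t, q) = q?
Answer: 1624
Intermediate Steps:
w(m) = -279 + m
f = -377
w(1526) - f = (-279 + 1526) - 1*(-377) = 1247 + 377 = 1624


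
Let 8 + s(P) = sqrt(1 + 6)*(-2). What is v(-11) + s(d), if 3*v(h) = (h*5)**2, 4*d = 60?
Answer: 3001/3 - 2*sqrt(7) ≈ 995.04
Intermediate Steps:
d = 15 (d = (1/4)*60 = 15)
v(h) = 25*h**2/3 (v(h) = (h*5)**2/3 = (5*h)**2/3 = (25*h**2)/3 = 25*h**2/3)
s(P) = -8 - 2*sqrt(7) (s(P) = -8 + sqrt(1 + 6)*(-2) = -8 + sqrt(7)*(-2) = -8 - 2*sqrt(7))
v(-11) + s(d) = (25/3)*(-11)**2 + (-8 - 2*sqrt(7)) = (25/3)*121 + (-8 - 2*sqrt(7)) = 3025/3 + (-8 - 2*sqrt(7)) = 3001/3 - 2*sqrt(7)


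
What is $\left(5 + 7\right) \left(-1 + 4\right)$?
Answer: $36$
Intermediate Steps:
$\left(5 + 7\right) \left(-1 + 4\right) = 12 \cdot 3 = 36$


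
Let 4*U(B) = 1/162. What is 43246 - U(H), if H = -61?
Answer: 28023407/648 ≈ 43246.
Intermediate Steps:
U(B) = 1/648 (U(B) = (¼)/162 = (¼)*(1/162) = 1/648)
43246 - U(H) = 43246 - 1*1/648 = 43246 - 1/648 = 28023407/648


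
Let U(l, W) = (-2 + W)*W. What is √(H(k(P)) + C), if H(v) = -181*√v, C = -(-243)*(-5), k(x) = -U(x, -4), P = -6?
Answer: √(-1215 - 362*I*√6) ≈ 12.024 - 36.872*I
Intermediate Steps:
U(l, W) = W*(-2 + W)
k(x) = -24 (k(x) = -(-4)*(-2 - 4) = -(-4)*(-6) = -1*24 = -24)
C = -1215 (C = -1*1215 = -1215)
√(H(k(P)) + C) = √(-362*I*√6 - 1215) = √(-1215 - 362*I*√6)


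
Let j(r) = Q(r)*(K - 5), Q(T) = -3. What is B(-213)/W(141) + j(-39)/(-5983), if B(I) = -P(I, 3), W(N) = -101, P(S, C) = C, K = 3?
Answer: 17343/604283 ≈ 0.028700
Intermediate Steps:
B(I) = -3 (B(I) = -1*3 = -3)
j(r) = 6 (j(r) = -3*(3 - 5) = -3*(-2) = 6)
B(-213)/W(141) + j(-39)/(-5983) = -3/(-101) + 6/(-5983) = -3*(-1/101) + 6*(-1/5983) = 3/101 - 6/5983 = 17343/604283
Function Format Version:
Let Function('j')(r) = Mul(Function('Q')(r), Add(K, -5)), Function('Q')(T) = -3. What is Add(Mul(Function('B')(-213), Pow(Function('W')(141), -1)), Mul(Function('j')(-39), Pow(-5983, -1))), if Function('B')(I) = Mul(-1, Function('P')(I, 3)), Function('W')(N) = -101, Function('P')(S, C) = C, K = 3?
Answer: Rational(17343, 604283) ≈ 0.028700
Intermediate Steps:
Function('B')(I) = -3 (Function('B')(I) = Mul(-1, 3) = -3)
Function('j')(r) = 6 (Function('j')(r) = Mul(-3, Add(3, -5)) = Mul(-3, -2) = 6)
Add(Mul(Function('B')(-213), Pow(Function('W')(141), -1)), Mul(Function('j')(-39), Pow(-5983, -1))) = Add(Mul(-3, Pow(-101, -1)), Mul(6, Pow(-5983, -1))) = Add(Mul(-3, Rational(-1, 101)), Mul(6, Rational(-1, 5983))) = Add(Rational(3, 101), Rational(-6, 5983)) = Rational(17343, 604283)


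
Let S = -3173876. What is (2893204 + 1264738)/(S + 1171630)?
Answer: -2078971/1001123 ≈ -2.0766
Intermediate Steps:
(2893204 + 1264738)/(S + 1171630) = (2893204 + 1264738)/(-3173876 + 1171630) = 4157942/(-2002246) = 4157942*(-1/2002246) = -2078971/1001123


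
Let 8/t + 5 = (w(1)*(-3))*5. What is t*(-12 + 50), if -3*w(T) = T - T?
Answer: -304/5 ≈ -60.800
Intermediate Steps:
w(T) = 0 (w(T) = -(T - T)/3 = -⅓*0 = 0)
t = -8/5 (t = 8/(-5 + (0*(-3))*5) = 8/(-5 + 0*5) = 8/(-5 + 0) = 8/(-5) = 8*(-⅕) = -8/5 ≈ -1.6000)
t*(-12 + 50) = -8*(-12 + 50)/5 = -8/5*38 = -304/5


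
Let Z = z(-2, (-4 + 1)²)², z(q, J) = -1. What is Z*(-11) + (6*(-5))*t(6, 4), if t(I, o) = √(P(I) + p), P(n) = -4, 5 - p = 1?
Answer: -11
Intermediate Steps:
p = 4 (p = 5 - 1*1 = 5 - 1 = 4)
t(I, o) = 0 (t(I, o) = √(-4 + 4) = √0 = 0)
Z = 1 (Z = (-1)² = 1)
Z*(-11) + (6*(-5))*t(6, 4) = 1*(-11) + (6*(-5))*0 = -11 - 30*0 = -11 + 0 = -11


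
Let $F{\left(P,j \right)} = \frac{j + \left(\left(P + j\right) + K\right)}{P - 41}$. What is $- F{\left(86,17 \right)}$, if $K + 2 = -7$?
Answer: $- \frac{37}{15} \approx -2.4667$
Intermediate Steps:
$K = -9$ ($K = -2 - 7 = -9$)
$F{\left(P,j \right)} = \frac{-9 + P + 2 j}{-41 + P}$ ($F{\left(P,j \right)} = \frac{j - \left(9 - P - j\right)}{P - 41} = \frac{j + \left(-9 + P + j\right)}{-41 + P} = \frac{-9 + P + 2 j}{-41 + P}$)
$- F{\left(86,17 \right)} = - \frac{-9 + 86 + 2 \cdot 17}{-41 + 86} = - \frac{-9 + 86 + 34}{45} = - \frac{111}{45} = \left(-1\right) \frac{37}{15} = - \frac{37}{15}$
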